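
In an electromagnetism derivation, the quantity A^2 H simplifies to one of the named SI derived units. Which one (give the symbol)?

J

H = Wb/A (inductance = flux per current),
    = kg·m²·s⁻²·A⁻².
Combining: A²·H = A² · (kg·m²·s⁻²·A⁻²) = kg·m²·s⁻².
kg·m²·s⁻² is the base-SI form of the joule.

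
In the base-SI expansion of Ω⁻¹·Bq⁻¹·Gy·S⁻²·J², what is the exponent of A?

-2

Ω = V/A (resistance = voltage per current),
    = kg·m²·s⁻³·A⁻².
So Ω⁻¹ = kg⁻¹·m⁻²·s³·A².
Bq = 1/s = s⁻¹ (activity is decays per second).
So Bq⁻¹ = s.
Gy = J/kg (absorbed dose = energy per mass),
    = m²·s⁻².
S = 1/Ω (conductance is reciprocal resistance),
    = kg⁻¹·m⁻²·s³·A².
So S⁻² = kg²·m⁴·s⁻⁶·A⁻⁴.
J = N·m (work = force × distance),
    = kg·m²·s⁻².
So J² = kg²·m⁴·s⁻⁴.
Combining: Ω⁻¹·Bq⁻¹·Gy·S⁻²·J² = (kg⁻¹·m⁻²·s³·A²) · s · (m²·s⁻²) · (kg²·m⁴·s⁻⁶·A⁻⁴) · (kg²·m⁴·s⁻⁴) = kg³·m⁸·s⁻⁸·A⁻².
The exponent of A is -2.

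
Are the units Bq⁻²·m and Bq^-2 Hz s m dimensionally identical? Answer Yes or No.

Yes

Left side:
  Bq = 1/s = s⁻¹ (activity is decays per second).
  So Bq⁻² = s².
  Combining: Bq⁻²·m = s² · m = m·s².
Right side:
  Bq = s⁻¹.
  So Bq⁻² = s².
  Hz = s⁻¹.
  Combining: Bq⁻²·Hz·s·m = s² · s⁻¹ · s · m = m·s².
Both reduce to m·s².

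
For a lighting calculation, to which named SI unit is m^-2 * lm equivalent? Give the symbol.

lm = cd·sr = cd (luminous flux; sr is dimensionless).
Combining: m⁻²·lm = m⁻² · cd = m⁻²·cd.
m⁻²·cd is the base-SI form of the lux.

lx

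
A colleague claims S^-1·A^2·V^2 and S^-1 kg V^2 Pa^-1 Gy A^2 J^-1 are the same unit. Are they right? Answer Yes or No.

Left side:
  S = kg⁻¹·m⁻²·s³·A².
  So S⁻¹ = kg·m²·s⁻³·A⁻².
  V = kg·m²·s⁻³·A⁻¹.
  So V² = kg²·m⁴·s⁻⁶·A⁻².
  Combining: S⁻¹·A²·V² = (kg·m²·s⁻³·A⁻²) · A² · (kg²·m⁴·s⁻⁶·A⁻²) = kg³·m⁶·s⁻⁹·A⁻².
Right side:
  S = kg⁻¹·m⁻²·s³·A².
  So S⁻¹ = kg·m²·s⁻³·A⁻².
  V = kg·m²·s⁻³·A⁻¹.
  So V² = kg²·m⁴·s⁻⁶·A⁻².
  Pa = kg·m⁻¹·s⁻².
  So Pa⁻¹ = kg⁻¹·m·s².
  Gy = m²·s⁻².
  J = kg·m²·s⁻².
  So J⁻¹ = kg⁻¹·m⁻²·s².
  Combining: S⁻¹·kg·V²·Pa⁻¹·Gy·A²·J⁻¹ = (kg·m²·s⁻³·A⁻²) · kg · (kg²·m⁴·s⁻⁶·A⁻²) · (kg⁻¹·m·s²) · (m²·s⁻²) · A² · (kg⁻¹·m⁻²·s²) = kg²·m⁷·s⁻⁷·A⁻².
Left is kg³·m⁶·s⁻⁹·A⁻²; right is kg²·m⁷·s⁻⁷·A⁻² — different.

No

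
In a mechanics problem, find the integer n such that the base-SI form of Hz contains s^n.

-1

Hz = 1/s = s⁻¹ (frequency is cycles per second).
The exponent of s is -1.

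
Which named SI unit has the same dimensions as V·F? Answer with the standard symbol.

C

V = W/A (potential = power per current),
    = kg·m²·s⁻³·A⁻¹.
F = C/V (capacitance = charge per voltage),
    = A·s/(kg·m²·s⁻³·A⁻¹) (substituting C and V),
    = kg⁻¹·m⁻²·s⁴·A².
Combining: V·F = (kg·m²·s⁻³·A⁻¹) · (kg⁻¹·m⁻²·s⁴·A²) = s·A.
s·A is the base-SI form of the coulomb.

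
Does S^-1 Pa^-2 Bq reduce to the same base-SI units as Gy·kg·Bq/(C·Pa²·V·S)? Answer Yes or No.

Left side:
  S = 1/Ω (conductance is reciprocal resistance),
      = kg⁻¹·m⁻²·s³·A².
  So S⁻¹ = kg·m²·s⁻³·A⁻².
  Pa = N/m² (pressure = force per area),
      = kg·m⁻¹·s⁻².
  So Pa⁻² = kg⁻²·m²·s⁴.
  Bq = 1/s = s⁻¹ (activity is decays per second).
  Combining: S⁻¹·Pa⁻²·Bq = (kg·m²·s⁻³·A⁻²) · (kg⁻²·m²·s⁴) · s⁻¹ = kg⁻¹·m⁴·A⁻².
Right side:
  Gy = m²·s⁻².
  C = s·A.
  So C⁻¹ = s⁻¹·A⁻¹.
  Pa = kg·m⁻¹·s⁻².
  So Pa⁻² = kg⁻²·m²·s⁴.
  V = kg·m²·s⁻³·A⁻¹.
  So V⁻¹ = kg⁻¹·m⁻²·s³·A.
  S = kg⁻¹·m⁻²·s³·A².
  So S⁻¹ = kg·m²·s⁻³·A⁻².
  Bq = s⁻¹.
  Combining: Gy·C⁻¹·Pa⁻²·kg·V⁻¹·S⁻¹·Bq = (m²·s⁻²) · (s⁻¹·A⁻¹) · (kg⁻²·m²·s⁴) · kg · (kg⁻¹·m⁻²·s³·A) · (kg·m²·s⁻³·A⁻²) · s⁻¹ = kg⁻¹·m⁴·A⁻².
Both reduce to kg⁻¹·m⁴·A⁻².

Yes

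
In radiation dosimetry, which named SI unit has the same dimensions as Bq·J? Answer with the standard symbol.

W

Bq = 1/s = s⁻¹ (activity is decays per second).
J = N·m (work = force × distance),
    = kg·m²·s⁻².
Combining: Bq·J = s⁻¹ · (kg·m²·s⁻²) = kg·m²·s⁻³.
kg·m²·s⁻³ is the base-SI form of the watt.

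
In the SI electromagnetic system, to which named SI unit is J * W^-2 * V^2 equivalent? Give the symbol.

H

J = kg·m²·s⁻².
W = kg·m²·s⁻³.
So W⁻² = kg⁻²·m⁻⁴·s⁶.
V = kg·m²·s⁻³·A⁻¹.
So V² = kg²·m⁴·s⁻⁶·A⁻².
Combining: J·W⁻²·V² = (kg·m²·s⁻²) · (kg⁻²·m⁻⁴·s⁶) · (kg²·m⁴·s⁻⁶·A⁻²) = kg·m²·s⁻²·A⁻².
kg·m²·s⁻²·A⁻² is the base-SI form of the henry.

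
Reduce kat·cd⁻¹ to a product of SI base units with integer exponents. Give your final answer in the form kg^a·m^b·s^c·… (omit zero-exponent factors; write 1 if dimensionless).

kat = s⁻¹·mol.
Combining: kat·cd⁻¹ = (s⁻¹·mol) · cd⁻¹ = s⁻¹·mol·cd⁻¹.

s⁻¹·mol·cd⁻¹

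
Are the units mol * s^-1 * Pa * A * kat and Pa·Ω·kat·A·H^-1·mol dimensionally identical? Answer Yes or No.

Left side:
  Pa = N/m² (pressure = force per area),
      = kg·m⁻¹·s⁻².
  kat = mol/s = s⁻¹·mol (catalytic activity).
  Combining: mol·s⁻¹·Pa·A·kat = mol · s⁻¹ · (kg·m⁻¹·s⁻²) · A · (s⁻¹·mol) = kg·m⁻¹·s⁻⁴·A·mol².
Right side:
  Pa = N/m² (pressure = force per area),
      = kg·m⁻¹·s⁻².
  Ω = V/A (resistance = voltage per current),
      = kg·m²·s⁻³·A⁻².
  kat = mol/s = s⁻¹·mol (catalytic activity).
  H = Wb/A (inductance = flux per current),
      = kg·m²·s⁻²·A⁻².
  So H⁻¹ = kg⁻¹·m⁻²·s²·A².
  Combining: Pa·Ω·kat·A·H⁻¹·mol = (kg·m⁻¹·s⁻²) · (kg·m²·s⁻³·A⁻²) · (s⁻¹·mol) · A · (kg⁻¹·m⁻²·s²·A²) · mol = kg·m⁻¹·s⁻⁴·A·mol².
Both reduce to kg·m⁻¹·s⁻⁴·A·mol².

Yes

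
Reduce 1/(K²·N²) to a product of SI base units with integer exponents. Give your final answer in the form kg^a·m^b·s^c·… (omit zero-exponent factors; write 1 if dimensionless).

N = kg·m·s⁻².
So N⁻² = kg⁻²·m⁻²·s⁴.
Combining: K⁻²·N⁻² = K⁻² · (kg⁻²·m⁻²·s⁴) = kg⁻²·m⁻²·s⁴·K⁻².

kg⁻²·m⁻²·s⁴·K⁻²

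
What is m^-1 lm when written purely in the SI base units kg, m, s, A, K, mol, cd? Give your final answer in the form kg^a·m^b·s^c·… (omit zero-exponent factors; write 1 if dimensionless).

m⁻¹·cd

lm = cd.
Combining: m⁻¹·lm = m⁻¹ · cd = m⁻¹·cd.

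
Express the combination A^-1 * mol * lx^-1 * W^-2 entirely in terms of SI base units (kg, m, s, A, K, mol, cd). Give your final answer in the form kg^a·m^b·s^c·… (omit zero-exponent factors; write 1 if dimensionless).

kg⁻²·m⁻²·s⁶·A⁻¹·mol·cd⁻¹

lx = lm/m² (illuminance = luminous flux per area),
    = m⁻²·cd.
So lx⁻¹ = m²·cd⁻¹.
W = J/s (power = energy per time),
    = kg·m²·s⁻³.
So W⁻² = kg⁻²·m⁻⁴·s⁶.
Combining: A⁻¹·mol·lx⁻¹·W⁻² = A⁻¹ · mol · (m²·cd⁻¹) · (kg⁻²·m⁻⁴·s⁶) = kg⁻²·m⁻²·s⁶·A⁻¹·mol·cd⁻¹.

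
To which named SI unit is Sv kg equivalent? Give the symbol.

Sv = m²·s⁻².
Combining: Sv·kg = (m²·s⁻²) · kg = kg·m²·s⁻².
kg·m²·s⁻² is the base-SI form of the joule.

J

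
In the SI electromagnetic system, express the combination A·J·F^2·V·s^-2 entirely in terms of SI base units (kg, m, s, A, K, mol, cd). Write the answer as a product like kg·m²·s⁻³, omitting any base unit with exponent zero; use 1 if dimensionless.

s·A⁴

J = N·m (work = force × distance),
    = kg·m²·s⁻².
F = C/V (capacitance = charge per voltage),
    = A·s/(kg·m²·s⁻³·A⁻¹) (substituting C and V),
    = kg⁻¹·m⁻²·s⁴·A².
So F² = kg⁻²·m⁻⁴·s⁸·A⁴.
V = W/A (potential = power per current),
    = kg·m²·s⁻³·A⁻¹.
Combining: A·J·F²·V·s⁻² = A · (kg·m²·s⁻²) · (kg⁻²·m⁻⁴·s⁸·A⁴) · (kg·m²·s⁻³·A⁻¹) · s⁻² = s·A⁴.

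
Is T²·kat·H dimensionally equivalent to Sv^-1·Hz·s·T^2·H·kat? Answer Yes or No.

Left side:
  T = Wb/m² (flux density = flux per area),
      = kg·s⁻²·A⁻¹.
  So T² = kg²·s⁻⁴·A⁻².
  kat = mol/s = s⁻¹·mol (catalytic activity).
  H = Wb/A (inductance = flux per current),
      = kg·m²·s⁻²·A⁻².
  Combining: T²·kat·H = (kg²·s⁻⁴·A⁻²) · (s⁻¹·mol) · (kg·m²·s⁻²·A⁻²) = kg³·m²·s⁻⁷·A⁻⁴·mol.
Right side:
  Sv = J/kg (equivalent dose = energy per mass),
      = m²·s⁻².
  So Sv⁻¹ = m⁻²·s².
  Hz = 1/s = s⁻¹ (frequency is cycles per second).
  T = Wb/m² (flux density = flux per area),
      = kg·s⁻²·A⁻¹.
  So T² = kg²·s⁻⁴·A⁻².
  H = Wb/A (inductance = flux per current),
      = kg·m²·s⁻²·A⁻².
  kat = mol/s = s⁻¹·mol (catalytic activity).
  Combining: Sv⁻¹·Hz·s·T²·H·kat = (m⁻²·s²) · s⁻¹ · s · (kg²·s⁻⁴·A⁻²) · (kg·m²·s⁻²·A⁻²) · (s⁻¹·mol) = kg³·s⁻⁵·A⁻⁴·mol.
Left is kg³·m²·s⁻⁷·A⁻⁴·mol; right is kg³·s⁻⁵·A⁻⁴·mol — different.

No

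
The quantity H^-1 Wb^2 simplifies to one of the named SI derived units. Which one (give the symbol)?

H = kg·m²·s⁻²·A⁻².
So H⁻¹ = kg⁻¹·m⁻²·s²·A².
Wb = kg·m²·s⁻²·A⁻¹.
So Wb² = kg²·m⁴·s⁻⁴·A⁻².
Combining: H⁻¹·Wb² = (kg⁻¹·m⁻²·s²·A²) · (kg²·m⁴·s⁻⁴·A⁻²) = kg·m²·s⁻².
kg·m²·s⁻² is the base-SI form of the joule.

J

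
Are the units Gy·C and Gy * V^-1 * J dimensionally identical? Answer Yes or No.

Left side:
  Gy = J/kg (absorbed dose = energy per mass),
      = m²·s⁻².
  C = A·s = s·A (charge = current × time).
  Combining: Gy·C = (m²·s⁻²) · (s·A) = m²·s⁻¹·A.
Right side:
  Gy = m²·s⁻².
  V = kg·m²·s⁻³·A⁻¹.
  So V⁻¹ = kg⁻¹·m⁻²·s³·A.
  J = kg·m²·s⁻².
  Combining: Gy·V⁻¹·J = (m²·s⁻²) · (kg⁻¹·m⁻²·s³·A) · (kg·m²·s⁻²) = m²·s⁻¹·A.
Both reduce to m²·s⁻¹·A.

Yes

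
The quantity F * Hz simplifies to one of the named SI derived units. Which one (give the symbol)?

F = C/V (capacitance = charge per voltage),
    = A·s/(kg·m²·s⁻³·A⁻¹) (substituting C and V),
    = kg⁻¹·m⁻²·s⁴·A².
Hz = 1/s = s⁻¹ (frequency is cycles per second).
Combining: F·Hz = (kg⁻¹·m⁻²·s⁴·A²) · s⁻¹ = kg⁻¹·m⁻²·s³·A².
kg⁻¹·m⁻²·s³·A² is the base-SI form of the siemens.

S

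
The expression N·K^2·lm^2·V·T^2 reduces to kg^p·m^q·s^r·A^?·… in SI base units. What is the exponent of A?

N = kg·m/s² = kg·m·s⁻² (force = mass × acceleration).
lm = cd·sr = cd (luminous flux; sr is dimensionless).
So lm² = cd².
V = W/A (potential = power per current),
    = kg·m²·s⁻³·A⁻¹.
T = Wb/m² (flux density = flux per area),
    = kg·s⁻²·A⁻¹.
So T² = kg²·s⁻⁴·A⁻².
Combining: N·K²·lm²·V·T² = (kg·m·s⁻²) · K² · cd² · (kg·m²·s⁻³·A⁻¹) · (kg²·s⁻⁴·A⁻²) = kg⁴·m³·s⁻⁹·A⁻³·K²·cd².
The exponent of A is -3.

-3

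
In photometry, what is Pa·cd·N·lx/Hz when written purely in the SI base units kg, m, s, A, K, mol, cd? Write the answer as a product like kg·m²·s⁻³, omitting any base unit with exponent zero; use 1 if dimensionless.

Pa = N/m² (pressure = force per area),
    = kg·m⁻¹·s⁻².
Hz = 1/s = s⁻¹ (frequency is cycles per second).
So Hz⁻¹ = s.
N = kg·m/s² = kg·m·s⁻² (force = mass × acceleration).
lx = lm/m² (illuminance = luminous flux per area),
    = m⁻²·cd.
Combining: Pa·Hz⁻¹·cd·N·lx = (kg·m⁻¹·s⁻²) · s · cd · (kg·m·s⁻²) · (m⁻²·cd) = kg²·m⁻²·s⁻³·cd².

kg²·m⁻²·s⁻³·cd²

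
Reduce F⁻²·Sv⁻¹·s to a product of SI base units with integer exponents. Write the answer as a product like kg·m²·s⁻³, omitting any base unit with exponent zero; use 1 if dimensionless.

F = kg⁻¹·m⁻²·s⁴·A².
So F⁻² = kg²·m⁴·s⁻⁸·A⁻⁴.
Sv = m²·s⁻².
So Sv⁻¹ = m⁻²·s².
Combining: F⁻²·Sv⁻¹·s = (kg²·m⁴·s⁻⁸·A⁻⁴) · (m⁻²·s²) · s = kg²·m²·s⁻⁵·A⁻⁴.

kg²·m²·s⁻⁵·A⁻⁴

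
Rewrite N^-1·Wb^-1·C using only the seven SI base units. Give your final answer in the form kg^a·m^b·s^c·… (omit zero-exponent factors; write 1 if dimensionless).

N = kg·m/s² = kg·m·s⁻² (force = mass × acceleration).
So N⁻¹ = kg⁻¹·m⁻¹·s².
Wb = V·s (flux: a volt is a weber per second),
    = kg·m²·s⁻²·A⁻¹.
So Wb⁻¹ = kg⁻¹·m⁻²·s²·A.
C = A·s = s·A (charge = current × time).
Combining: N⁻¹·Wb⁻¹·C = (kg⁻¹·m⁻¹·s²) · (kg⁻¹·m⁻²·s²·A) · (s·A) = kg⁻²·m⁻³·s⁵·A².

kg⁻²·m⁻³·s⁵·A²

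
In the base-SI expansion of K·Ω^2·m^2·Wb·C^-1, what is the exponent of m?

Ω = V/A (resistance = voltage per current),
    = kg·m²·s⁻³·A⁻².
So Ω² = kg²·m⁴·s⁻⁶·A⁻⁴.
Wb = V·s (flux: a volt is a weber per second),
    = kg·m²·s⁻²·A⁻¹.
C = A·s = s·A (charge = current × time).
So C⁻¹ = s⁻¹·A⁻¹.
Combining: K·Ω²·m²·Wb·C⁻¹ = K · (kg²·m⁴·s⁻⁶·A⁻⁴) · m² · (kg·m²·s⁻²·A⁻¹) · (s⁻¹·A⁻¹) = kg³·m⁸·s⁻⁹·A⁻⁶·K.
The exponent of m is 8.

8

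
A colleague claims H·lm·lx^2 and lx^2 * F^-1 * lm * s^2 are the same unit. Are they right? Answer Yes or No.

Left side:
  H = kg·m²·s⁻²·A⁻².
  lm = cd.
  lx = m⁻²·cd.
  So lx² = m⁻⁴·cd².
  Combining: H·lm·lx² = (kg·m²·s⁻²·A⁻²) · cd · (m⁻⁴·cd²) = kg·m⁻²·s⁻²·A⁻²·cd³.
Right side:
  lx = m⁻²·cd.
  So lx² = m⁻⁴·cd².
  F = kg⁻¹·m⁻²·s⁴·A².
  So F⁻¹ = kg·m²·s⁻⁴·A⁻².
  lm = cd.
  Combining: lx²·F⁻¹·lm·s² = (m⁻⁴·cd²) · (kg·m²·s⁻⁴·A⁻²) · cd · s² = kg·m⁻²·s⁻²·A⁻²·cd³.
Both reduce to kg·m⁻²·s⁻²·A⁻²·cd³.

Yes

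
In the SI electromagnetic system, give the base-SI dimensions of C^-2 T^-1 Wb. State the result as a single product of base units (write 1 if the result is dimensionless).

m²·s⁻²·A⁻²

C = s·A.
So C⁻² = s⁻²·A⁻².
T = kg·s⁻²·A⁻¹.
So T⁻¹ = kg⁻¹·s²·A.
Wb = kg·m²·s⁻²·A⁻¹.
Combining: C⁻²·T⁻¹·Wb = (s⁻²·A⁻²) · (kg⁻¹·s²·A) · (kg·m²·s⁻²·A⁻¹) = m²·s⁻²·A⁻².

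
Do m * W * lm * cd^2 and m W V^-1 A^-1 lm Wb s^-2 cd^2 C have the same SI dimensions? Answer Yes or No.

Yes

Left side:
  W = J/s (power = energy per time),
      = kg·m²·s⁻³.
  lm = cd·sr = cd (luminous flux; sr is dimensionless).
  Combining: m·W·lm·cd² = m · (kg·m²·s⁻³) · cd · cd² = kg·m³·s⁻³·cd³.
Right side:
  W = J/s (power = energy per time),
      = kg·m²·s⁻³.
  V = W/A (potential = power per current),
      = kg·m²·s⁻³·A⁻¹.
  So V⁻¹ = kg⁻¹·m⁻²·s³·A.
  lm = cd·sr = cd (luminous flux; sr is dimensionless).
  Wb = V·s (flux: a volt is a weber per second),
      = kg·m²·s⁻²·A⁻¹.
  C = A·s = s·A (charge = current × time).
  Combining: m·W·V⁻¹·A⁻¹·lm·Wb·s⁻²·cd²·C = m · (kg·m²·s⁻³) · (kg⁻¹·m⁻²·s³·A) · A⁻¹ · cd · (kg·m²·s⁻²·A⁻¹) · s⁻² · cd² · (s·A) = kg·m³·s⁻³·cd³.
Both reduce to kg·m³·s⁻³·cd³.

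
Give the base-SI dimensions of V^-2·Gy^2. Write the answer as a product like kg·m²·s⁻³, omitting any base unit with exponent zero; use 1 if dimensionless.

V = kg·m²·s⁻³·A⁻¹.
So V⁻² = kg⁻²·m⁻⁴·s⁶·A².
Gy = m²·s⁻².
So Gy² = m⁴·s⁻⁴.
Combining: V⁻²·Gy² = (kg⁻²·m⁻⁴·s⁶·A²) · (m⁴·s⁻⁴) = kg⁻²·s²·A².

kg⁻²·s²·A²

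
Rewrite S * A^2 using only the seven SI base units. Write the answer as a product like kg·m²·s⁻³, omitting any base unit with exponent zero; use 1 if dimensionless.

kg⁻¹·m⁻²·s³·A⁴

S = kg⁻¹·m⁻²·s³·A².
Combining: S·A² = (kg⁻¹·m⁻²·s³·A²) · A² = kg⁻¹·m⁻²·s³·A⁴.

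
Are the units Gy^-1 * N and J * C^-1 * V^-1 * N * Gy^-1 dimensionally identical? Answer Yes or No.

Left side:
  Gy = m²·s⁻².
  So Gy⁻¹ = m⁻²·s².
  N = kg·m·s⁻².
  Combining: Gy⁻¹·N = (m⁻²·s²) · (kg·m·s⁻²) = kg·m⁻¹.
Right side:
  J = N·m (work = force × distance),
      = kg·m²·s⁻².
  C = A·s = s·A (charge = current × time).
  So C⁻¹ = s⁻¹·A⁻¹.
  V = W/A (potential = power per current),
      = kg·m²·s⁻³·A⁻¹.
  So V⁻¹ = kg⁻¹·m⁻²·s³·A.
  N = kg·m/s² = kg·m·s⁻² (force = mass × acceleration).
  Gy = J/kg (absorbed dose = energy per mass),
      = m²·s⁻².
  So Gy⁻¹ = m⁻²·s².
  Combining: J·C⁻¹·V⁻¹·N·Gy⁻¹ = (kg·m²·s⁻²) · (s⁻¹·A⁻¹) · (kg⁻¹·m⁻²·s³·A) · (kg·m·s⁻²) · (m⁻²·s²) = kg·m⁻¹.
Both reduce to kg·m⁻¹.

Yes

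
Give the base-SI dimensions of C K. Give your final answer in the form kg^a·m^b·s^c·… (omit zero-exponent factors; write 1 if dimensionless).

s·A·K

C = A·s = s·A (charge = current × time).
Combining: C·K = (s·A) · K = s·A·K.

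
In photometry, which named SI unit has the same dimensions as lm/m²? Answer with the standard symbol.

lx

lm = cd·sr = cd (luminous flux; sr is dimensionless).
Combining: m⁻²·lm = m⁻² · cd = m⁻²·cd.
m⁻²·cd is the base-SI form of the lux.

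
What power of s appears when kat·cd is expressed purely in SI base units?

-1

kat = mol/s = s⁻¹·mol (catalytic activity).
Combining: kat·cd = (s⁻¹·mol) · cd = s⁻¹·mol·cd.
The exponent of s is -1.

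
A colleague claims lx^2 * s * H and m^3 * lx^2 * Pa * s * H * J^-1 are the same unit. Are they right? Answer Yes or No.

Yes

Left side:
  lx = lm/m² (illuminance = luminous flux per area),
      = m⁻²·cd.
  So lx² = m⁻⁴·cd².
  H = Wb/A (inductance = flux per current),
      = kg·m²·s⁻²·A⁻².
  Combining: lx²·s·H = (m⁻⁴·cd²) · s · (kg·m²·s⁻²·A⁻²) = kg·m⁻²·s⁻¹·A⁻²·cd².
Right side:
  lx = lm/m² (illuminance = luminous flux per area),
      = m⁻²·cd.
  So lx² = m⁻⁴·cd².
  Pa = N/m² (pressure = force per area),
      = kg·m⁻¹·s⁻².
  H = Wb/A (inductance = flux per current),
      = kg·m²·s⁻²·A⁻².
  J = N·m (work = force × distance),
      = kg·m²·s⁻².
  So J⁻¹ = kg⁻¹·m⁻²·s².
  Combining: m³·lx²·Pa·s·H·J⁻¹ = m³ · (m⁻⁴·cd²) · (kg·m⁻¹·s⁻²) · s · (kg·m²·s⁻²·A⁻²) · (kg⁻¹·m⁻²·s²) = kg·m⁻²·s⁻¹·A⁻²·cd².
Both reduce to kg·m⁻²·s⁻¹·A⁻²·cd².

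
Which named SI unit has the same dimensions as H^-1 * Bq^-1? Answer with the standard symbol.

H = Wb/A (inductance = flux per current),
    = kg·m²·s⁻²·A⁻².
So H⁻¹ = kg⁻¹·m⁻²·s²·A².
Bq = 1/s = s⁻¹ (activity is decays per second).
So Bq⁻¹ = s.
Combining: H⁻¹·Bq⁻¹ = (kg⁻¹·m⁻²·s²·A²) · s = kg⁻¹·m⁻²·s³·A².
kg⁻¹·m⁻²·s³·A² is the base-SI form of the siemens.

S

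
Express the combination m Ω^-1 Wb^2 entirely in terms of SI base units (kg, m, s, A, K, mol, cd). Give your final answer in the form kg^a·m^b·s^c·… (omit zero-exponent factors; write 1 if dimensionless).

Ω = kg·m²·s⁻³·A⁻².
So Ω⁻¹ = kg⁻¹·m⁻²·s³·A².
Wb = kg·m²·s⁻²·A⁻¹.
So Wb² = kg²·m⁴·s⁻⁴·A⁻².
Combining: m·Ω⁻¹·Wb² = m · (kg⁻¹·m⁻²·s³·A²) · (kg²·m⁴·s⁻⁴·A⁻²) = kg·m³·s⁻¹.

kg·m³·s⁻¹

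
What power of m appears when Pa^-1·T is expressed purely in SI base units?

Pa = kg·m⁻¹·s⁻².
So Pa⁻¹ = kg⁻¹·m·s².
T = kg·s⁻²·A⁻¹.
Combining: Pa⁻¹·T = (kg⁻¹·m·s²) · (kg·s⁻²·A⁻¹) = m·A⁻¹.
The exponent of m is 1.

1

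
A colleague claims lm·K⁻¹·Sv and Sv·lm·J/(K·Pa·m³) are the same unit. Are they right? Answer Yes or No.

Left side:
  lm = cd·sr = cd (luminous flux; sr is dimensionless).
  Sv = J/kg (equivalent dose = energy per mass),
      = m²·s⁻².
  Combining: lm·K⁻¹·Sv = cd · K⁻¹ · (m²·s⁻²) = m²·s⁻²·K⁻¹·cd.
Right side:
  Sv = J/kg (equivalent dose = energy per mass),
      = m²·s⁻².
  Pa = N/m² (pressure = force per area),
      = kg·m⁻¹·s⁻².
  So Pa⁻¹ = kg⁻¹·m·s².
  lm = cd·sr = cd (luminous flux; sr is dimensionless).
  J = N·m (work = force × distance),
      = kg·m²·s⁻².
  Combining: Sv·K⁻¹·Pa⁻¹·m⁻³·lm·J = (m²·s⁻²) · K⁻¹ · (kg⁻¹·m·s²) · m⁻³ · cd · (kg·m²·s⁻²) = m²·s⁻²·K⁻¹·cd.
Both reduce to m²·s⁻²·K⁻¹·cd.

Yes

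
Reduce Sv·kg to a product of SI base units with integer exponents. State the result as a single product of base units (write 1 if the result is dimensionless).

Sv = J/kg (equivalent dose = energy per mass),
    = m²·s⁻².
Combining: Sv·kg = (m²·s⁻²) · kg = kg·m²·s⁻².

kg·m²·s⁻²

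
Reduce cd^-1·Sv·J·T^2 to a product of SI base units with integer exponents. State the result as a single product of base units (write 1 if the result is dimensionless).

kg³·m⁴·s⁻⁸·A⁻²·cd⁻¹

Sv = J/kg (equivalent dose = energy per mass),
    = m²·s⁻².
J = N·m (work = force × distance),
    = kg·m²·s⁻².
T = Wb/m² (flux density = flux per area),
    = kg·s⁻²·A⁻¹.
So T² = kg²·s⁻⁴·A⁻².
Combining: cd⁻¹·Sv·J·T² = cd⁻¹ · (m²·s⁻²) · (kg·m²·s⁻²) · (kg²·s⁻⁴·A⁻²) = kg³·m⁴·s⁻⁸·A⁻²·cd⁻¹.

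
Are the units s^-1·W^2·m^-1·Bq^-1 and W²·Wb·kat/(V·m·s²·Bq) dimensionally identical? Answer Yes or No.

No

Left side:
  W = J/s (power = energy per time),
      = kg·m²·s⁻³.
  So W² = kg²·m⁴·s⁻⁶.
  Bq = 1/s = s⁻¹ (activity is decays per second).
  So Bq⁻¹ = s.
  Combining: s⁻¹·W²·m⁻¹·Bq⁻¹ = s⁻¹ · (kg²·m⁴·s⁻⁶) · m⁻¹ · s = kg²·m³·s⁻⁶.
Right side:
  V = W/A (potential = power per current),
      = kg·m²·s⁻³·A⁻¹.
  So V⁻¹ = kg⁻¹·m⁻²·s³·A.
  W = J/s (power = energy per time),
      = kg·m²·s⁻³.
  So W² = kg²·m⁴·s⁻⁶.
  Wb = V·s (flux: a volt is a weber per second),
      = kg·m²·s⁻²·A⁻¹.
  Bq = 1/s = s⁻¹ (activity is decays per second).
  So Bq⁻¹ = s.
  kat = mol/s = s⁻¹·mol (catalytic activity).
  Combining: V⁻¹·m⁻¹·W²·s⁻²·Wb·Bq⁻¹·kat = (kg⁻¹·m⁻²·s³·A) · m⁻¹ · (kg²·m⁴·s⁻⁶) · s⁻² · (kg·m²·s⁻²·A⁻¹) · s · (s⁻¹·mol) = kg²·m³·s⁻⁷·mol.
Left is kg²·m³·s⁻⁶; right is kg²·m³·s⁻⁷·mol — different.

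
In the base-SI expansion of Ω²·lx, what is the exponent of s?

Ω = V/A (resistance = voltage per current),
    = kg·m²·s⁻³·A⁻².
So Ω² = kg²·m⁴·s⁻⁶·A⁻⁴.
lx = lm/m² (illuminance = luminous flux per area),
    = m⁻²·cd.
Combining: Ω²·lx = (kg²·m⁴·s⁻⁶·A⁻⁴) · (m⁻²·cd) = kg²·m²·s⁻⁶·A⁻⁴·cd.
The exponent of s is -6.

-6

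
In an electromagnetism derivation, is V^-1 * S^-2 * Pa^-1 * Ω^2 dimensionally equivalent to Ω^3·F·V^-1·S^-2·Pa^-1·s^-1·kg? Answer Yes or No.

No

Left side:
  V = W/A (potential = power per current),
      = kg·m²·s⁻³·A⁻¹.
  So V⁻¹ = kg⁻¹·m⁻²·s³·A.
  S = 1/Ω (conductance is reciprocal resistance),
      = kg⁻¹·m⁻²·s³·A².
  So S⁻² = kg²·m⁴·s⁻⁶·A⁻⁴.
  Pa = N/m² (pressure = force per area),
      = kg·m⁻¹·s⁻².
  So Pa⁻¹ = kg⁻¹·m·s².
  Ω = V/A (resistance = voltage per current),
      = kg·m²·s⁻³·A⁻².
  So Ω² = kg²·m⁴·s⁻⁶·A⁻⁴.
  Combining: V⁻¹·S⁻²·Pa⁻¹·Ω² = (kg⁻¹·m⁻²·s³·A) · (kg²·m⁴·s⁻⁶·A⁻⁴) · (kg⁻¹·m·s²) · (kg²·m⁴·s⁻⁶·A⁻⁴) = kg²·m⁷·s⁻⁷·A⁻⁷.
Right side:
  Ω = V/A (resistance = voltage per current),
      = kg·m²·s⁻³·A⁻².
  So Ω³ = kg³·m⁶·s⁻⁹·A⁻⁶.
  F = C/V (capacitance = charge per voltage),
      = A·s/(kg·m²·s⁻³·A⁻¹) (substituting C and V),
      = kg⁻¹·m⁻²·s⁴·A².
  V = W/A (potential = power per current),
      = kg·m²·s⁻³·A⁻¹.
  So V⁻¹ = kg⁻¹·m⁻²·s³·A.
  S = 1/Ω (conductance is reciprocal resistance),
      = kg⁻¹·m⁻²·s³·A².
  So S⁻² = kg²·m⁴·s⁻⁶·A⁻⁴.
  Pa = N/m² (pressure = force per area),
      = kg·m⁻¹·s⁻².
  So Pa⁻¹ = kg⁻¹·m·s².
  Combining: Ω³·F·V⁻¹·S⁻²·Pa⁻¹·s⁻¹·kg = (kg³·m⁶·s⁻⁹·A⁻⁶) · (kg⁻¹·m⁻²·s⁴·A²) · (kg⁻¹·m⁻²·s³·A) · (kg²·m⁴·s⁻⁶·A⁻⁴) · (kg⁻¹·m·s²) · s⁻¹ · kg = kg³·m⁷·s⁻⁷·A⁻⁷.
Left is kg²·m⁷·s⁻⁷·A⁻⁷; right is kg³·m⁷·s⁻⁷·A⁻⁷ — different.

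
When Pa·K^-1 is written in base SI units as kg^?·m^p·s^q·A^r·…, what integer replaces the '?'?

1

Pa = N/m² (pressure = force per area),
    = kg·m⁻¹·s⁻².
Combining: Pa·K⁻¹ = (kg·m⁻¹·s⁻²) · K⁻¹ = kg·m⁻¹·s⁻²·K⁻¹.
The exponent of kg is 1.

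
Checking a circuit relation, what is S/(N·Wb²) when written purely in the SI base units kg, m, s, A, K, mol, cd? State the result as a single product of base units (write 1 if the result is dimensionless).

N = kg·m·s⁻².
So N⁻¹ = kg⁻¹·m⁻¹·s².
S = kg⁻¹·m⁻²·s³·A².
Wb = kg·m²·s⁻²·A⁻¹.
So Wb⁻² = kg⁻²·m⁻⁴·s⁴·A².
Combining: N⁻¹·S·Wb⁻² = (kg⁻¹·m⁻¹·s²) · (kg⁻¹·m⁻²·s³·A²) · (kg⁻²·m⁻⁴·s⁴·A²) = kg⁻⁴·m⁻⁷·s⁹·A⁴.

kg⁻⁴·m⁻⁷·s⁹·A⁴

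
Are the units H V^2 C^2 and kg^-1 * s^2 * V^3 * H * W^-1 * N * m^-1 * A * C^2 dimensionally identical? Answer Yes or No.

Yes

Left side:
  H = Wb/A (inductance = flux per current),
      = kg·m²·s⁻²·A⁻².
  V = W/A (potential = power per current),
      = kg·m²·s⁻³·A⁻¹.
  So V² = kg²·m⁴·s⁻⁶·A⁻².
  C = A·s = s·A (charge = current × time).
  So C² = s²·A².
  Combining: H·V²·C² = (kg·m²·s⁻²·A⁻²) · (kg²·m⁴·s⁻⁶·A⁻²) · (s²·A²) = kg³·m⁶·s⁻⁶·A⁻².
Right side:
  V = kg·m²·s⁻³·A⁻¹.
  So V³ = kg³·m⁶·s⁻⁹·A⁻³.
  H = kg·m²·s⁻²·A⁻².
  W = kg·m²·s⁻³.
  So W⁻¹ = kg⁻¹·m⁻²·s³.
  N = kg·m·s⁻².
  C = s·A.
  So C² = s²·A².
  Combining: kg⁻¹·s²·V³·H·W⁻¹·N·m⁻¹·A·C² = kg⁻¹ · s² · (kg³·m⁶·s⁻⁹·A⁻³) · (kg·m²·s⁻²·A⁻²) · (kg⁻¹·m⁻²·s³) · (kg·m·s⁻²) · m⁻¹ · A · (s²·A²) = kg³·m⁶·s⁻⁶·A⁻².
Both reduce to kg³·m⁶·s⁻⁶·A⁻².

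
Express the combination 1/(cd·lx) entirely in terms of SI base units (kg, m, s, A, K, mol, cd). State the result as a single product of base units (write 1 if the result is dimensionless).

m²·cd⁻²

lx = lm/m² (illuminance = luminous flux per area),
    = m⁻²·cd.
So lx⁻¹ = m²·cd⁻¹.
Combining: cd⁻¹·lx⁻¹ = cd⁻¹ · (m²·cd⁻¹) = m²·cd⁻².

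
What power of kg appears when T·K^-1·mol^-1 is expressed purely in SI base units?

1

T = Wb/m² (flux density = flux per area),
    = kg·s⁻²·A⁻¹.
Combining: T·K⁻¹·mol⁻¹ = (kg·s⁻²·A⁻¹) · K⁻¹ · mol⁻¹ = kg·s⁻²·A⁻¹·K⁻¹·mol⁻¹.
The exponent of kg is 1.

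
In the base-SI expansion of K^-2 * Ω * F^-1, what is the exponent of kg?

Ω = V/A (resistance = voltage per current),
    = kg·m²·s⁻³·A⁻².
F = C/V (capacitance = charge per voltage),
    = A·s/(kg·m²·s⁻³·A⁻¹) (substituting C and V),
    = kg⁻¹·m⁻²·s⁴·A².
So F⁻¹ = kg·m²·s⁻⁴·A⁻².
Combining: K⁻²·Ω·F⁻¹ = K⁻² · (kg·m²·s⁻³·A⁻²) · (kg·m²·s⁻⁴·A⁻²) = kg²·m⁴·s⁻⁷·A⁻⁴·K⁻².
The exponent of kg is 2.

2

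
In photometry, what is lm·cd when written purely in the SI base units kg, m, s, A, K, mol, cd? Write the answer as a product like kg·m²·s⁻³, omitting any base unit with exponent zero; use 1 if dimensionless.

lm = cd·sr = cd (luminous flux; sr is dimensionless).
Combining: lm·cd = cd · cd = cd².

cd²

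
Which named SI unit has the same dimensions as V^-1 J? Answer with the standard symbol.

C

V = W/A (potential = power per current),
    = kg·m²·s⁻³·A⁻¹.
So V⁻¹ = kg⁻¹·m⁻²·s³·A.
J = N·m (work = force × distance),
    = kg·m²·s⁻².
Combining: V⁻¹·J = (kg⁻¹·m⁻²·s³·A) · (kg·m²·s⁻²) = s·A.
s·A is the base-SI form of the coulomb.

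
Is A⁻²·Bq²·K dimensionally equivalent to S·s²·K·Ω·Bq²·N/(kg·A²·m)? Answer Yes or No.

Yes

Left side:
  Bq = s⁻¹.
  So Bq² = s⁻².
  Combining: A⁻²·Bq²·K = A⁻² · s⁻² · K = s⁻²·A⁻²·K.
Right side:
  S = 1/Ω (conductance is reciprocal resistance),
      = kg⁻¹·m⁻²·s³·A².
  Ω = V/A (resistance = voltage per current),
      = kg·m²·s⁻³·A⁻².
  Bq = 1/s = s⁻¹ (activity is decays per second).
  So Bq² = s⁻².
  N = kg·m/s² = kg·m·s⁻² (force = mass × acceleration).
  Combining: kg⁻¹·S·s²·K·Ω·Bq²·N·A⁻²·m⁻¹ = kg⁻¹ · (kg⁻¹·m⁻²·s³·A²) · s² · K · (kg·m²·s⁻³·A⁻²) · s⁻² · (kg·m·s⁻²) · A⁻² · m⁻¹ = s⁻²·A⁻²·K.
Both reduce to s⁻²·A⁻²·K.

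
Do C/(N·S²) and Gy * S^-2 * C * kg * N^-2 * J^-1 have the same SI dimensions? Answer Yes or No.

Left side:
  N = kg·m/s² = kg·m·s⁻² (force = mass × acceleration).
  So N⁻¹ = kg⁻¹·m⁻¹·s².
  C = A·s = s·A (charge = current × time).
  S = 1/Ω (conductance is reciprocal resistance),
      = kg⁻¹·m⁻²·s³·A².
  So S⁻² = kg²·m⁴·s⁻⁶·A⁻⁴.
  Combining: N⁻¹·C·S⁻² = (kg⁻¹·m⁻¹·s²) · (s·A) · (kg²·m⁴·s⁻⁶·A⁻⁴) = kg·m³·s⁻³·A⁻³.
Right side:
  Gy = J/kg (absorbed dose = energy per mass),
      = m²·s⁻².
  S = 1/Ω (conductance is reciprocal resistance),
      = kg⁻¹·m⁻²·s³·A².
  So S⁻² = kg²·m⁴·s⁻⁶·A⁻⁴.
  C = A·s = s·A (charge = current × time).
  N = kg·m/s² = kg·m·s⁻² (force = mass × acceleration).
  So N⁻² = kg⁻²·m⁻²·s⁴.
  J = N·m (work = force × distance),
      = kg·m²·s⁻².
  So J⁻¹ = kg⁻¹·m⁻²·s².
  Combining: Gy·S⁻²·C·kg·N⁻²·J⁻¹ = (m²·s⁻²) · (kg²·m⁴·s⁻⁶·A⁻⁴) · (s·A) · kg · (kg⁻²·m⁻²·s⁴) · (kg⁻¹·m⁻²·s²) = m²·s⁻¹·A⁻³.
Left is kg·m³·s⁻³·A⁻³; right is m²·s⁻¹·A⁻³ — different.

No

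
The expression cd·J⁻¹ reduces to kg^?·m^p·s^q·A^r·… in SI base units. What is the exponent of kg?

-1

J = kg·m²·s⁻².
So J⁻¹ = kg⁻¹·m⁻²·s².
Combining: cd·J⁻¹ = cd · (kg⁻¹·m⁻²·s²) = kg⁻¹·m⁻²·s²·cd.
The exponent of kg is -1.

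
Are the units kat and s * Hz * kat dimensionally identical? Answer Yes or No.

Left side:
  kat = s⁻¹·mol.
Right side:
  Hz = 1/s = s⁻¹ (frequency is cycles per second).
  kat = mol/s = s⁻¹·mol (catalytic activity).
  Combining: s·Hz·kat = s · s⁻¹ · (s⁻¹·mol) = s⁻¹·mol.
Both reduce to s⁻¹·mol.

Yes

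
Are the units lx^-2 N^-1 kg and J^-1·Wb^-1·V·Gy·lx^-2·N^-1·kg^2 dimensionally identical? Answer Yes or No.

Left side:
  lx = m⁻²·cd.
  So lx⁻² = m⁴·cd⁻².
  N = kg·m·s⁻².
  So N⁻¹ = kg⁻¹·m⁻¹·s².
  Combining: lx⁻²·N⁻¹·kg = (m⁴·cd⁻²) · (kg⁻¹·m⁻¹·s²) · kg = m³·s²·cd⁻².
Right side:
  J = N·m (work = force × distance),
      = kg·m²·s⁻².
  So J⁻¹ = kg⁻¹·m⁻²·s².
  Wb = V·s (flux: a volt is a weber per second),
      = kg·m²·s⁻²·A⁻¹.
  So Wb⁻¹ = kg⁻¹·m⁻²·s²·A.
  V = W/A (potential = power per current),
      = kg·m²·s⁻³·A⁻¹.
  Gy = J/kg (absorbed dose = energy per mass),
      = m²·s⁻².
  lx = lm/m² (illuminance = luminous flux per area),
      = m⁻²·cd.
  So lx⁻² = m⁴·cd⁻².
  N = kg·m/s² = kg·m·s⁻² (force = mass × acceleration).
  So N⁻¹ = kg⁻¹·m⁻¹·s².
  Combining: J⁻¹·Wb⁻¹·V·Gy·lx⁻²·N⁻¹·kg² = (kg⁻¹·m⁻²·s²) · (kg⁻¹·m⁻²·s²·A) · (kg·m²·s⁻³·A⁻¹) · (m²·s⁻²) · (m⁴·cd⁻²) · (kg⁻¹·m⁻¹·s²) · kg² = m³·s·cd⁻².
Left is m³·s²·cd⁻²; right is m³·s·cd⁻² — different.

No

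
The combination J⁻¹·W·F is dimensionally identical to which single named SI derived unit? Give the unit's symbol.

S

J = N·m (work = force × distance),
    = kg·m²·s⁻².
So J⁻¹ = kg⁻¹·m⁻²·s².
W = J/s (power = energy per time),
    = kg·m²·s⁻³.
F = C/V (capacitance = charge per voltage),
    = A·s/(kg·m²·s⁻³·A⁻¹) (substituting C and V),
    = kg⁻¹·m⁻²·s⁴·A².
Combining: J⁻¹·W·F = (kg⁻¹·m⁻²·s²) · (kg·m²·s⁻³) · (kg⁻¹·m⁻²·s⁴·A²) = kg⁻¹·m⁻²·s³·A².
kg⁻¹·m⁻²·s³·A² is the base-SI form of the siemens.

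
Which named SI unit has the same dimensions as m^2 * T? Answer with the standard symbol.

T = Wb/m² (flux density = flux per area),
    = kg·s⁻²·A⁻¹.
Combining: m²·T = m² · (kg·s⁻²·A⁻¹) = kg·m²·s⁻²·A⁻¹.
kg·m²·s⁻²·A⁻¹ is the base-SI form of the weber.

Wb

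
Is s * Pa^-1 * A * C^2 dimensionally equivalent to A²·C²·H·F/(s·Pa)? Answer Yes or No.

No

Left side:
  Pa = N/m² (pressure = force per area),
      = kg·m⁻¹·s⁻².
  So Pa⁻¹ = kg⁻¹·m·s².
  C = A·s = s·A (charge = current × time).
  So C² = s²·A².
  Combining: s·Pa⁻¹·A·C² = s · (kg⁻¹·m·s²) · A · (s²·A²) = kg⁻¹·m·s⁵·A³.
Right side:
  C = s·A.
  So C² = s²·A².
  H = kg·m²·s⁻²·A⁻².
  F = kg⁻¹·m⁻²·s⁴·A².
  Pa = kg·m⁻¹·s⁻².
  So Pa⁻¹ = kg⁻¹·m·s².
  Combining: A²·C²·H·F·s⁻¹·Pa⁻¹ = A² · (s²·A²) · (kg·m²·s⁻²·A⁻²) · (kg⁻¹·m⁻²·s⁴·A²) · s⁻¹ · (kg⁻¹·m·s²) = kg⁻¹·m·s⁵·A⁴.
Left is kg⁻¹·m·s⁵·A³; right is kg⁻¹·m·s⁵·A⁴ — different.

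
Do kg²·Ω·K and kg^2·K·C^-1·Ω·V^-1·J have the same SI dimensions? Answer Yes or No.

Yes

Left side:
  Ω = V/A (resistance = voltage per current),
      = kg·m²·s⁻³·A⁻².
  Combining: kg²·Ω·K = kg² · (kg·m²·s⁻³·A⁻²) · K = kg³·m²·s⁻³·A⁻²·K.
Right side:
  C = A·s = s·A (charge = current × time).
  So C⁻¹ = s⁻¹·A⁻¹.
  Ω = V/A (resistance = voltage per current),
      = kg·m²·s⁻³·A⁻².
  V = W/A (potential = power per current),
      = kg·m²·s⁻³·A⁻¹.
  So V⁻¹ = kg⁻¹·m⁻²·s³·A.
  J = N·m (work = force × distance),
      = kg·m²·s⁻².
  Combining: kg²·K·C⁻¹·Ω·V⁻¹·J = kg² · K · (s⁻¹·A⁻¹) · (kg·m²·s⁻³·A⁻²) · (kg⁻¹·m⁻²·s³·A) · (kg·m²·s⁻²) = kg³·m²·s⁻³·A⁻²·K.
Both reduce to kg³·m²·s⁻³·A⁻²·K.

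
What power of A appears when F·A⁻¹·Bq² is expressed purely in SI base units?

1

F = kg⁻¹·m⁻²·s⁴·A².
Bq = s⁻¹.
So Bq² = s⁻².
Combining: F·A⁻¹·Bq² = (kg⁻¹·m⁻²·s⁴·A²) · A⁻¹ · s⁻² = kg⁻¹·m⁻²·s²·A.
The exponent of A is 1.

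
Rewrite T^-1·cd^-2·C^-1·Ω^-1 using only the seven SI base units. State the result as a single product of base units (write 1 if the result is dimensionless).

kg⁻²·m⁻²·s⁴·A²·cd⁻²

T = kg·s⁻²·A⁻¹.
So T⁻¹ = kg⁻¹·s²·A.
C = s·A.
So C⁻¹ = s⁻¹·A⁻¹.
Ω = kg·m²·s⁻³·A⁻².
So Ω⁻¹ = kg⁻¹·m⁻²·s³·A².
Combining: T⁻¹·cd⁻²·C⁻¹·Ω⁻¹ = (kg⁻¹·s²·A) · cd⁻² · (s⁻¹·A⁻¹) · (kg⁻¹·m⁻²·s³·A²) = kg⁻²·m⁻²·s⁴·A²·cd⁻².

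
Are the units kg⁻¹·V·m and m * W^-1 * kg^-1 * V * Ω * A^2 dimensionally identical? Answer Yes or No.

Yes

Left side:
  V = W/A (potential = power per current),
      = kg·m²·s⁻³·A⁻¹.
  Combining: kg⁻¹·V·m = kg⁻¹ · (kg·m²·s⁻³·A⁻¹) · m = m³·s⁻³·A⁻¹.
Right side:
  W = J/s (power = energy per time),
      = kg·m²·s⁻³.
  So W⁻¹ = kg⁻¹·m⁻²·s³.
  V = W/A (potential = power per current),
      = kg·m²·s⁻³·A⁻¹.
  Ω = V/A (resistance = voltage per current),
      = kg·m²·s⁻³·A⁻².
  Combining: m·W⁻¹·kg⁻¹·V·Ω·A² = m · (kg⁻¹·m⁻²·s³) · kg⁻¹ · (kg·m²·s⁻³·A⁻¹) · (kg·m²·s⁻³·A⁻²) · A² = m³·s⁻³·A⁻¹.
Both reduce to m³·s⁻³·A⁻¹.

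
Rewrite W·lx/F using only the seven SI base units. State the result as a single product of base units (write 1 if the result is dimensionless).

kg²·m²·s⁻⁷·A⁻²·cd

W = kg·m²·s⁻³.
F = kg⁻¹·m⁻²·s⁴·A².
So F⁻¹ = kg·m²·s⁻⁴·A⁻².
lx = m⁻²·cd.
Combining: W·F⁻¹·lx = (kg·m²·s⁻³) · (kg·m²·s⁻⁴·A⁻²) · (m⁻²·cd) = kg²·m²·s⁻⁷·A⁻²·cd.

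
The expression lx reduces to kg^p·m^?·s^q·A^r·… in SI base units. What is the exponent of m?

lx = lm/m² (illuminance = luminous flux per area),
    = m⁻²·cd.
The exponent of m is -2.

-2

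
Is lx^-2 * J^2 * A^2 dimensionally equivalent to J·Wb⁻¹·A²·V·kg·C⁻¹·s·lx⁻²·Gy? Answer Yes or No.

Left side:
  lx = lm/m² (illuminance = luminous flux per area),
      = m⁻²·cd.
  So lx⁻² = m⁴·cd⁻².
  J = N·m (work = force × distance),
      = kg·m²·s⁻².
  So J² = kg²·m⁴·s⁻⁴.
  Combining: lx⁻²·J²·A² = (m⁴·cd⁻²) · (kg²·m⁴·s⁻⁴) · A² = kg²·m⁸·s⁻⁴·A²·cd⁻².
Right side:
  J = N·m (work = force × distance),
      = kg·m²·s⁻².
  Wb = V·s (flux: a volt is a weber per second),
      = kg·m²·s⁻²·A⁻¹.
  So Wb⁻¹ = kg⁻¹·m⁻²·s²·A.
  V = W/A (potential = power per current),
      = kg·m²·s⁻³·A⁻¹.
  C = A·s = s·A (charge = current × time).
  So C⁻¹ = s⁻¹·A⁻¹.
  lx = lm/m² (illuminance = luminous flux per area),
      = m⁻²·cd.
  So lx⁻² = m⁴·cd⁻².
  Gy = J/kg (absorbed dose = energy per mass),
      = m²·s⁻².
  Combining: J·Wb⁻¹·A²·V·kg·C⁻¹·s·lx⁻²·Gy = (kg·m²·s⁻²) · (kg⁻¹·m⁻²·s²·A) · A² · (kg·m²·s⁻³·A⁻¹) · kg · (s⁻¹·A⁻¹) · s · (m⁴·cd⁻²) · (m²·s⁻²) = kg²·m⁸·s⁻⁵·A·cd⁻².
Left is kg²·m⁸·s⁻⁴·A²·cd⁻²; right is kg²·m⁸·s⁻⁵·A·cd⁻² — different.

No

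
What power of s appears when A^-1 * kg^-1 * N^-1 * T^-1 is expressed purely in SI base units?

4

N = kg·m/s² = kg·m·s⁻² (force = mass × acceleration).
So N⁻¹ = kg⁻¹·m⁻¹·s².
T = Wb/m² (flux density = flux per area),
    = kg·s⁻²·A⁻¹.
So T⁻¹ = kg⁻¹·s²·A.
Combining: A⁻¹·kg⁻¹·N⁻¹·T⁻¹ = A⁻¹ · kg⁻¹ · (kg⁻¹·m⁻¹·s²) · (kg⁻¹·s²·A) = kg⁻³·m⁻¹·s⁴.
The exponent of s is 4.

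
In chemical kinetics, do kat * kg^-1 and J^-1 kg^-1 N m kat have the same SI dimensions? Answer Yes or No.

Left side:
  kat = mol/s = s⁻¹·mol (catalytic activity).
  Combining: kat·kg⁻¹ = (s⁻¹·mol) · kg⁻¹ = kg⁻¹·s⁻¹·mol.
Right side:
  J = kg·m²·s⁻².
  So J⁻¹ = kg⁻¹·m⁻²·s².
  N = kg·m·s⁻².
  kat = s⁻¹·mol.
  Combining: J⁻¹·kg⁻¹·N·m·kat = (kg⁻¹·m⁻²·s²) · kg⁻¹ · (kg·m·s⁻²) · m · (s⁻¹·mol) = kg⁻¹·s⁻¹·mol.
Both reduce to kg⁻¹·s⁻¹·mol.

Yes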